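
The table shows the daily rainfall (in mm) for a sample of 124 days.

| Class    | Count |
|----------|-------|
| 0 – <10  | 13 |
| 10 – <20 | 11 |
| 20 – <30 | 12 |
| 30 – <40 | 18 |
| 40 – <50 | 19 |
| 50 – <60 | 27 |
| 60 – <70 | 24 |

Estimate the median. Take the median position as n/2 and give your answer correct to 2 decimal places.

44.21

Cumulative frequencies: 13, 24, 36, 54, 73, 100, 124
n = 124; position = n/2 = 62.
This falls in the class 40 – <50: L = 40, F = 54, f = 19, h = 10.
Median ≈ 40 + ((62 − 54) / 19) × 10 = 44.2105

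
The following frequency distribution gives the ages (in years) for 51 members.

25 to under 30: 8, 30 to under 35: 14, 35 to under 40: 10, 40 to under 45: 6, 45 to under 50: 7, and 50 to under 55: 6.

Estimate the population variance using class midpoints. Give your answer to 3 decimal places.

Midpoints: 27.5, 32.5, 37.5, 42.5, 47.5, 52.5
n = 51, Σfm = 1952.5, mean = 38.2843
Σfm² = 78068.75
Σf(m − x̄)² = Σfm² − (Σfm)²/n = 78068.75 − 1952.5²/51 = 3318.6275
Population variance = 3318.6275 / 51 = 65.0711

65.071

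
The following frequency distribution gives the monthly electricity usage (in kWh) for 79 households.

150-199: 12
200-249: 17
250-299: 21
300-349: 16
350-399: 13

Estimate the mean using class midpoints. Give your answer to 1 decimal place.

Midpoints: 174.5, 224.5, 274.5, 324.5, 374.5
Σfm = 12×174.5 + 17×224.5 + 21×274.5 + 16×324.5 + 13×374.5 = 21735.5
n = Σf = 79
Mean = 21735.5 / 79 = 275.1329

275.1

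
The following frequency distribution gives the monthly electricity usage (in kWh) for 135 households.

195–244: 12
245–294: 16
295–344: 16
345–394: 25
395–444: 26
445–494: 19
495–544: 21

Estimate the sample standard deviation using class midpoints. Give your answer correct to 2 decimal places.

Midpoints: 219.5, 269.5, 319.5, 369.5, 419.5, 469.5, 519.5
n = 135, Σfm = 52032.5, mean = 385.4259
Σfm² = 21217933.75
Σf(m − x̄)² = Σfm² − (Σfm)²/n = 21217933.75 − 52032.5²/135 = 1163259.2593
Sample variance = 1163259.2593 / 134 = 8681.0392
Standard deviation = √8681.0392 = 93.1721

93.17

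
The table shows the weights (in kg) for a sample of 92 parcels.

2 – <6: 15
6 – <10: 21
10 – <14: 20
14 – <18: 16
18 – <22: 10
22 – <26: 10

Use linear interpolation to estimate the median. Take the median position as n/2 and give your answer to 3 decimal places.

Cumulative frequencies: 15, 36, 56, 72, 82, 92
n = 92; position = n/2 = 46.
This falls in the class 10 – <14: L = 10, F = 36, f = 20, h = 4.
Median ≈ 10 + ((46 − 36) / 20) × 4 = 12.0000

12.000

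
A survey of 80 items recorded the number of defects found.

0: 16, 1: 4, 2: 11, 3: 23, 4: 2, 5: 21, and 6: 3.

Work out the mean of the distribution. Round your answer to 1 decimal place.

2.8

Values: 0, 1, 2, 3, 4, 5, 6
Σfx = 16×0 + 4×1 + 11×2 + 23×3 + 2×4 + 21×5 + 3×6 = 226
n = Σf = 80
Mean = 226 / 80 = 2.8250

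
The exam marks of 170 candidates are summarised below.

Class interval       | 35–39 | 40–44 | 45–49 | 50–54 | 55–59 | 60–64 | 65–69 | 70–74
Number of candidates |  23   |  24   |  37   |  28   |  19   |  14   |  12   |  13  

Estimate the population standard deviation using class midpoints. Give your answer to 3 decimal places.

10.353

Midpoints: 37, 42, 47, 52, 57, 62, 67, 72
n = 170, Σfm = 8745, mean = 51.4412
Σfm² = 468075
Σf(m − x̄)² = Σfm² − (Σfm)²/n = 468075 − 8745²/170 = 18221.9118
Population variance = 18221.9118 / 170 = 107.1877
Standard deviation = √107.1877 = 10.3532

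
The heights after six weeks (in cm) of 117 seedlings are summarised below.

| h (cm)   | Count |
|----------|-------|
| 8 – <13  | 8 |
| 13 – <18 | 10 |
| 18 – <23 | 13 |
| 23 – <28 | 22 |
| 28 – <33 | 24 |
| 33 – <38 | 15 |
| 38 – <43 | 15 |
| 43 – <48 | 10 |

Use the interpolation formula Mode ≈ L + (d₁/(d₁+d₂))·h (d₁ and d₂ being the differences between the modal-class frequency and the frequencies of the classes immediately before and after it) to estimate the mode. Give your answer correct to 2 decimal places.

Modal class: 28 – <33 (highest frequency 24).
d₁ = 24 − 22 = 2, d₂ = 24 − 15 = 9
Mode ≈ 28 + (2/(2+9)) × 5 = 28 + 0.9091 = 28.9091

28.91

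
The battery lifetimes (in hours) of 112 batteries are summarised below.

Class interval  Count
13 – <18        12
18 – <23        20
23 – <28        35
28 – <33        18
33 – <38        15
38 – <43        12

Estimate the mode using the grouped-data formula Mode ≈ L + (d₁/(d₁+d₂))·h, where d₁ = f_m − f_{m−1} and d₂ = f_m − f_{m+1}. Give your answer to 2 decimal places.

25.34

Modal class: 23 – <28 (highest frequency 35).
d₁ = 35 − 20 = 15, d₂ = 35 − 18 = 17
Mode ≈ 23 + (15/(15+17)) × 5 = 23 + 2.3438 = 25.3438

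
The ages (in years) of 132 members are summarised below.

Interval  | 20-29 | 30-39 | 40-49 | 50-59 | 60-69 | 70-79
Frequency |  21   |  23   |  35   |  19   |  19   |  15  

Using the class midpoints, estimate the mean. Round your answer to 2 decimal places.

Midpoints: 24.5, 34.5, 44.5, 54.5, 64.5, 74.5
Σfm = 21×24.5 + 23×34.5 + 35×44.5 + 19×54.5 + 19×64.5 + 15×74.5 = 6244
n = Σf = 132
Mean = 6244 / 132 = 47.3030

47.30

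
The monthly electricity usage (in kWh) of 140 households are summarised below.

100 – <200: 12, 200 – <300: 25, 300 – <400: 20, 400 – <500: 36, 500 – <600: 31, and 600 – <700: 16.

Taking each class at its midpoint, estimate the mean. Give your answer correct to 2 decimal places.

419.29

Midpoints: 150, 250, 350, 450, 550, 650
Σfm = 12×150 + 25×250 + 20×350 + 36×450 + 31×550 + 16×650 = 58700
n = Σf = 140
Mean = 58700 / 140 = 419.2857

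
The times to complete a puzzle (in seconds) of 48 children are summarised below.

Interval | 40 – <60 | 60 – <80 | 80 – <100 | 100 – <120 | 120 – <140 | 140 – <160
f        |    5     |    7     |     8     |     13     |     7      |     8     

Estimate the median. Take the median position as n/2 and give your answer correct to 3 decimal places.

Cumulative frequencies: 5, 12, 20, 33, 40, 48
n = 48; position = n/2 = 24.
This falls in the class 100 – <120: L = 100, F = 20, f = 13, h = 20.
Median ≈ 100 + ((24 − 20) / 13) × 20 = 106.1538

106.154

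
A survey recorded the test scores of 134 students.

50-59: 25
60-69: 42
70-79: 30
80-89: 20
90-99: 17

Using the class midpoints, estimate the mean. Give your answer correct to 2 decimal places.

Midpoints: 54.5, 64.5, 74.5, 84.5, 94.5
Σfm = 25×54.5 + 42×64.5 + 30×74.5 + 20×84.5 + 17×94.5 = 9603
n = Σf = 134
Mean = 9603 / 134 = 71.6642

71.66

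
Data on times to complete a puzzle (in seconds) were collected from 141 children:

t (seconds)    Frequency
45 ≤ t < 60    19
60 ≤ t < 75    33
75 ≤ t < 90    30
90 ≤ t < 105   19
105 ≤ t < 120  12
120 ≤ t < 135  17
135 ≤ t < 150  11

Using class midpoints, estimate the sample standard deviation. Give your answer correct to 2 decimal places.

27.58

Midpoints: 52.5, 67.5, 82.5, 97.5, 112.5, 127.5, 142.5
n = 141, Σfm = 12637.5, mean = 89.6277
Σfm² = 1239131.25
Σf(m − x̄)² = Σfm² − (Σfm)²/n = 1239131.25 − 12637.5²/141 = 106461.7021
Sample variance = 106461.7021 / 140 = 760.4407
Standard deviation = √760.4407 = 27.5761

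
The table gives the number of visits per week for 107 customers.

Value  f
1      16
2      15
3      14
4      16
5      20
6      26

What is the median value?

Cumulative frequencies: 16, 31, 45, 61, 81, 107
n = 107, so the median is the value in position (n+1)/2 = 54.
Position 54 falls at value 4.

4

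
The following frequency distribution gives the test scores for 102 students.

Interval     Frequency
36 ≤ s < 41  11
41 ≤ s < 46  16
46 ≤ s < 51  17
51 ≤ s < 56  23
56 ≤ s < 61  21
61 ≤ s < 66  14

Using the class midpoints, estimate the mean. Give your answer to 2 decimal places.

51.88

Midpoints: 38.5, 43.5, 48.5, 53.5, 58.5, 63.5
Σfm = 11×38.5 + 16×43.5 + 17×48.5 + 23×53.5 + 21×58.5 + 14×63.5 = 5292
n = Σf = 102
Mean = 5292 / 102 = 51.8824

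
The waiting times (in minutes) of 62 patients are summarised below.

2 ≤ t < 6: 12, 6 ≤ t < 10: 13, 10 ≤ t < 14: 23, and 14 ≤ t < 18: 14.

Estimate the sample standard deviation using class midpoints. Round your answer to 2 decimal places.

4.18

Midpoints: 4, 8, 12, 16
n = 62, Σfm = 652, mean = 10.5161
Σfm² = 7920
Σf(m − x̄)² = Σfm² − (Σfm)²/n = 7920 − 652²/62 = 1063.4839
Sample variance = 1063.4839 / 61 = 17.4342
Standard deviation = √17.4342 = 4.1754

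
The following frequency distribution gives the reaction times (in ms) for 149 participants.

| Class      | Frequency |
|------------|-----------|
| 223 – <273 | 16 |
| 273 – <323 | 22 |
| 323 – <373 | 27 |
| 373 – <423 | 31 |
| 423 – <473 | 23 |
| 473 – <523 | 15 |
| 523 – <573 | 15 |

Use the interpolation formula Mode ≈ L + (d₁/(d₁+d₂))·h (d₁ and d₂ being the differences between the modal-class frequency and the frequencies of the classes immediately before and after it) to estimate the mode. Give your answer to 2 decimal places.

Modal class: 373 – <423 (highest frequency 31).
d₁ = 31 − 27 = 4, d₂ = 31 − 23 = 8
Mode ≈ 373 + (4/(4+8)) × 50 = 373 + 16.6667 = 389.6667

389.67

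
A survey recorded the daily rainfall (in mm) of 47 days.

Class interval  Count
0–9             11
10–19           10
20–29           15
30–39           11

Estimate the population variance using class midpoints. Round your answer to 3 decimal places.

118.334

Midpoints: 4.5, 14.5, 24.5, 34.5
n = 47, Σfm = 941.5, mean = 20.0319
Σfm² = 24421.75
Σf(m − x̄)² = Σfm² − (Σfm)²/n = 24421.75 − 941.5²/47 = 5561.7021
Population variance = 5561.7021 / 47 = 118.3341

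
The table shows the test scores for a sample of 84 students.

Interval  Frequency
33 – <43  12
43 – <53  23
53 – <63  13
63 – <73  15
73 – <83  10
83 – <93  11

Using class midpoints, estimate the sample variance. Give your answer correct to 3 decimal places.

264.759

Midpoints: 38, 48, 58, 68, 78, 88
n = 84, Σfm = 5082, mean = 60.5000
Σfm² = 329436
Σf(m − x̄)² = Σfm² − (Σfm)²/n = 329436 − 5082²/84 = 21975.0000
Sample variance = 21975.0000 / 83 = 264.7590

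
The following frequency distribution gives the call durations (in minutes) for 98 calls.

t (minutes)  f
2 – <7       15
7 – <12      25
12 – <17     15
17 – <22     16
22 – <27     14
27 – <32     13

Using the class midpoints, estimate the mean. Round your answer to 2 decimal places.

15.93

Midpoints: 4.5, 9.5, 14.5, 19.5, 24.5, 29.5
Σfm = 15×4.5 + 25×9.5 + 15×14.5 + 16×19.5 + 14×24.5 + 13×29.5 = 1561
n = Σf = 98
Mean = 1561 / 98 = 15.9286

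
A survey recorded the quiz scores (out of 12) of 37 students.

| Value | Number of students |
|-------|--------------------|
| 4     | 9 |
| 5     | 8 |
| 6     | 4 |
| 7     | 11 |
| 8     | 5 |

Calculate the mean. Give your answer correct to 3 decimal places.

Values: 4, 5, 6, 7, 8
Σfx = 9×4 + 8×5 + 4×6 + 11×7 + 5×8 = 217
n = Σf = 37
Mean = 217 / 37 = 5.8649

5.865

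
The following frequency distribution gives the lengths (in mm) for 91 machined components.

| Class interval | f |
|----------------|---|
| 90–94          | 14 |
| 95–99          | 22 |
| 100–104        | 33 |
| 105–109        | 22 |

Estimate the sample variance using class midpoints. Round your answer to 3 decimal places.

Midpoints: 92, 97, 102, 107
n = 91, Σfm = 9142, mean = 100.4615
Σfm² = 920704
Σf(m − x̄)² = Σfm² − (Σfm)²/n = 920704 − 9142²/91 = 2284.6154
Sample variance = 2284.6154 / 90 = 25.3846

25.385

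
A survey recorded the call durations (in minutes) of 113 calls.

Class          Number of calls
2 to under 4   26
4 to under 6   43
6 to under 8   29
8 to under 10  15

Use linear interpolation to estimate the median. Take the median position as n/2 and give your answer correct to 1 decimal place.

Cumulative frequencies: 26, 69, 98, 113
n = 113; position = n/2 = 56.5.
This falls in the class 4 to under 6: L = 4, F = 26, f = 43, h = 2.
Median ≈ 4 + ((56.5 − 26) / 43) × 2 = 5.4186

5.4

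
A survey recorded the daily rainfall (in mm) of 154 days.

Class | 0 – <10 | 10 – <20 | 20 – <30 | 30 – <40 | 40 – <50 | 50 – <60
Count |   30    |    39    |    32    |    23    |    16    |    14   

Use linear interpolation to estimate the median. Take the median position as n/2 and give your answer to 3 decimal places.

22.500

Cumulative frequencies: 30, 69, 101, 124, 140, 154
n = 154; position = n/2 = 77.
This falls in the class 20 – <30: L = 20, F = 69, f = 32, h = 10.
Median ≈ 20 + ((77 − 69) / 32) × 10 = 22.5000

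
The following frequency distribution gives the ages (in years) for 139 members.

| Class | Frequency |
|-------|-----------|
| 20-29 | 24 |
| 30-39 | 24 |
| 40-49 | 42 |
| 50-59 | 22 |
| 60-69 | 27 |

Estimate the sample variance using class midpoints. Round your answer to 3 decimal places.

Midpoints: 24.5, 34.5, 44.5, 54.5, 64.5
n = 139, Σfm = 6225.5, mean = 44.7878
Σfm² = 303814.75
Σf(m − x̄)² = Σfm² − (Σfm)²/n = 303814.75 − 6225.5²/139 = 24988.4892
Sample variance = 24988.4892 / 138 = 181.0760

181.076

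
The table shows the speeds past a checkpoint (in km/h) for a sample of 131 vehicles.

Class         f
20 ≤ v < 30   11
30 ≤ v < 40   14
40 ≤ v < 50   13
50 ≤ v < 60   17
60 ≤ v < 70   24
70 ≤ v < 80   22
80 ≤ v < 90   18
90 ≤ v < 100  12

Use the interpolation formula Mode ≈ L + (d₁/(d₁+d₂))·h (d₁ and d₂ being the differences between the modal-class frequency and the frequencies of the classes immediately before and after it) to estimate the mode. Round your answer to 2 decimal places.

Modal class: 60 ≤ v < 70 (highest frequency 24).
d₁ = 24 − 17 = 7, d₂ = 24 − 22 = 2
Mode ≈ 60 + (7/(7+2)) × 10 = 60 + 7.7778 = 67.7778

67.78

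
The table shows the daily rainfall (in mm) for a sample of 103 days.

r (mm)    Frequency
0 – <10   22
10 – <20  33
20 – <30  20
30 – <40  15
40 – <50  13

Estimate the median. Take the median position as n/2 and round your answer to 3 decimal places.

18.939

Cumulative frequencies: 22, 55, 75, 90, 103
n = 103; position = n/2 = 51.5.
This falls in the class 10 – <20: L = 10, F = 22, f = 33, h = 10.
Median ≈ 10 + ((51.5 − 22) / 33) × 10 = 18.9394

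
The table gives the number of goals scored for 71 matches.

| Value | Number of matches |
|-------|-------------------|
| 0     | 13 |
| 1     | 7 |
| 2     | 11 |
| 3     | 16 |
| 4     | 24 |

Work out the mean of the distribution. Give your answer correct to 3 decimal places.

Values: 0, 1, 2, 3, 4
Σfx = 13×0 + 7×1 + 11×2 + 16×3 + 24×4 = 173
n = Σf = 71
Mean = 173 / 71 = 2.4366

2.437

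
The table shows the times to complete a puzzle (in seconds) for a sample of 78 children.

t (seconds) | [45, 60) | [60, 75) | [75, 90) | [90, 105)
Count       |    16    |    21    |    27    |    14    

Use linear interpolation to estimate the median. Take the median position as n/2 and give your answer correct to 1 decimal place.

76.1

Cumulative frequencies: 16, 37, 64, 78
n = 78; position = n/2 = 39.
This falls in the class [75, 90): L = 75, F = 37, f = 27, h = 15.
Median ≈ 75 + ((39 − 37) / 27) × 15 = 76.1111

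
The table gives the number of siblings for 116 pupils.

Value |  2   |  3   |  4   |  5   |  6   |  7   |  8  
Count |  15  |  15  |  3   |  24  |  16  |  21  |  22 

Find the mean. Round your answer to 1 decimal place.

5.4

Values: 2, 3, 4, 5, 6, 7, 8
Σfx = 15×2 + 15×3 + 3×4 + 24×5 + 16×6 + 21×7 + 22×8 = 626
n = Σf = 116
Mean = 626 / 116 = 5.3966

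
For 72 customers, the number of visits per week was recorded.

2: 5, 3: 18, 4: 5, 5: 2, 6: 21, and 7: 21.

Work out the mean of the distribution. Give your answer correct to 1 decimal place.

5.1

Values: 2, 3, 4, 5, 6, 7
Σfx = 5×2 + 18×3 + 5×4 + 2×5 + 21×6 + 21×7 = 367
n = Σf = 72
Mean = 367 / 72 = 5.0972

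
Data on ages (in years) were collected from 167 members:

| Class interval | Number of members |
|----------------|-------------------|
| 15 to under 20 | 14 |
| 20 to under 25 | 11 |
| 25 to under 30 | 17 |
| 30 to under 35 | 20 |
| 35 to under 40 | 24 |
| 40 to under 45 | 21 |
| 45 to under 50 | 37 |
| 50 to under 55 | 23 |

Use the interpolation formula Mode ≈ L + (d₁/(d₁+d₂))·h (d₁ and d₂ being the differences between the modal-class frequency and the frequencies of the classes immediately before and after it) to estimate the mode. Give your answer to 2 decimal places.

Modal class: 45 to under 50 (highest frequency 37).
d₁ = 37 − 21 = 16, d₂ = 37 − 23 = 14
Mode ≈ 45 + (16/(16+14)) × 5 = 45 + 2.6667 = 47.6667

47.67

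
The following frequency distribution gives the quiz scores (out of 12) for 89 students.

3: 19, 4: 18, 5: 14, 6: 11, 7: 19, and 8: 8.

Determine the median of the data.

Cumulative frequencies: 19, 37, 51, 62, 81, 89
n = 89, so the median is the value in position (n+1)/2 = 45.
Position 45 falls at value 5.

5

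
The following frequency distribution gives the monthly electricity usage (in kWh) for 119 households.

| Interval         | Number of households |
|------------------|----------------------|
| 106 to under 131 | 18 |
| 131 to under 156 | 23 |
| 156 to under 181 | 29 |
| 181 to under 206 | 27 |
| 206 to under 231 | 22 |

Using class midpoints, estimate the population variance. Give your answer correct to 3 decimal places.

1096.586

Midpoints: 118.5, 143.5, 168.5, 193.5, 218.5
n = 119, Σfm = 20351.5, mean = 171.0210
Σfm² = 3611027.75
Σf(m − x̄)² = Σfm² − (Σfm)²/n = 3611027.75 − 20351.5²/119 = 130493.6975
Population variance = 130493.6975 / 119 = 1096.5857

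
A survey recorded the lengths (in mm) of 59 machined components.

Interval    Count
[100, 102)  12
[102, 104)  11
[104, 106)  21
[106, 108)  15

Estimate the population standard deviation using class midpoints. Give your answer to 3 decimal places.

2.135

Midpoints: 101, 103, 105, 107
n = 59, Σfm = 6155, mean = 104.3220
Σfm² = 642371
Σf(m − x̄)² = Σfm² − (Σfm)²/n = 642371 − 6155²/59 = 268.8814
Population variance = 268.8814 / 59 = 4.5573
Standard deviation = √4.5573 = 2.1348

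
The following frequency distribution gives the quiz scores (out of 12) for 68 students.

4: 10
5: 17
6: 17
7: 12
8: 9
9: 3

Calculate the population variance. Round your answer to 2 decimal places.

1.94

Values: 4, 5, 6, 7, 8, 9
n = 68, Σfx = 410, mean = 6.0294
Σfx² = 2604
Σf(x − x̄)² = Σfx² − (Σfx)²/n = 2604 − 410²/68 = 131.9412
Population variance = 131.9412 / 68 = 1.9403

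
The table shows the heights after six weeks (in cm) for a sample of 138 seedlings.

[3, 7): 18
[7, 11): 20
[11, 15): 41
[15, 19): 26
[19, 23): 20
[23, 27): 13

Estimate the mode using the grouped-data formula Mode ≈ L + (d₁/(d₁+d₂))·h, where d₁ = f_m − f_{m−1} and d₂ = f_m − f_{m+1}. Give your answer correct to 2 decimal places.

Modal class: [11, 15) (highest frequency 41).
d₁ = 41 − 20 = 21, d₂ = 41 − 26 = 15
Mode ≈ 11 + (21/(21+15)) × 4 = 11 + 2.3333 = 13.3333

13.33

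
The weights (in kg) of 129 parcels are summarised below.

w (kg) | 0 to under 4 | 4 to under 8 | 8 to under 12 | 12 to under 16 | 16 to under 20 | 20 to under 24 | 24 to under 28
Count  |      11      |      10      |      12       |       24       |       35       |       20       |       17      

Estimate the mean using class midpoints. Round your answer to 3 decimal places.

15.891

Midpoints: 2, 6, 10, 14, 18, 22, 26
Σfm = 11×2 + 10×6 + 12×10 + 24×14 + 35×18 + 20×22 + 17×26 = 2050
n = Σf = 129
Mean = 2050 / 129 = 15.8915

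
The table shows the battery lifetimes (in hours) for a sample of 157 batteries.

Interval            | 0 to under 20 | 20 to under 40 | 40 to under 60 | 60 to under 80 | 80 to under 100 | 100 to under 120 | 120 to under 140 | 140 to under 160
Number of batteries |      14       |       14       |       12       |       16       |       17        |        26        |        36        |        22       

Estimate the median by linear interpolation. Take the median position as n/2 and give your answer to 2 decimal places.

Cumulative frequencies: 14, 28, 40, 56, 73, 99, 135, 157
n = 157; position = n/2 = 78.5.
This falls in the class 100 to under 120: L = 100, F = 73, f = 26, h = 20.
Median ≈ 100 + ((78.5 − 73) / 26) × 20 = 104.2308

104.23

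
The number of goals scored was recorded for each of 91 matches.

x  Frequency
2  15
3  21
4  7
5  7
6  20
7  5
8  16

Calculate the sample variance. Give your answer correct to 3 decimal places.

Values: 2, 3, 4, 5, 6, 7, 8
n = 91, Σfx = 439, mean = 4.8242
Σfx² = 2525
Σf(x − x̄)² = Σfx² − (Σfx)²/n = 2525 − 439²/91 = 407.1868
Sample variance = 407.1868 / 90 = 4.5243

4.524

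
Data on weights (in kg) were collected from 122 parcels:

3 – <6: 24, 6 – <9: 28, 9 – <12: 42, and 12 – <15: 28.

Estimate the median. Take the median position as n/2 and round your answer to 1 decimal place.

Cumulative frequencies: 24, 52, 94, 122
n = 122; position = n/2 = 61.
This falls in the class 9 – <12: L = 9, F = 52, f = 42, h = 3.
Median ≈ 9 + ((61 − 52) / 42) × 3 = 9.6429

9.6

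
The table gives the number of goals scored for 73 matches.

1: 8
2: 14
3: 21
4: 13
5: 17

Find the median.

3

Cumulative frequencies: 8, 22, 43, 56, 73
n = 73, so the median is the value in position (n+1)/2 = 37.
Position 37 falls at value 3.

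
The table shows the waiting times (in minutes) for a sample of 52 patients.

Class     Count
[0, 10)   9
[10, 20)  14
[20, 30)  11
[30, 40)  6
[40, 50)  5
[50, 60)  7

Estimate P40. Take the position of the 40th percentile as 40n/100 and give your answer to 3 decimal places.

18.429

Cumulative frequencies: 9, 23, 34, 40, 45, 52
n = 52; position = 40n/100 = 20.8.
This falls in the class [10, 20): L = 10, F = 9, f = 14, h = 10.
40th percentile ≈ 10 + ((20.8 − 9) / 14) × 10 = 18.4286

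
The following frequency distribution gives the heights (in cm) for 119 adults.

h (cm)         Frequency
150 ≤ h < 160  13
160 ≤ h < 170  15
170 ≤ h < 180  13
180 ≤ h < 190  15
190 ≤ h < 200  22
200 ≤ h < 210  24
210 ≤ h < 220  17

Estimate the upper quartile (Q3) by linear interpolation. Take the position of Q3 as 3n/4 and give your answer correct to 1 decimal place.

Cumulative frequencies: 13, 28, 41, 56, 78, 102, 119
n = 119; position = 3n/4 = 89.25.
This falls in the class 200 ≤ h < 210: L = 200, F = 78, f = 24, h = 10.
Upper quartile ≈ 200 + ((89.25 − 78) / 24) × 10 = 204.6875

204.7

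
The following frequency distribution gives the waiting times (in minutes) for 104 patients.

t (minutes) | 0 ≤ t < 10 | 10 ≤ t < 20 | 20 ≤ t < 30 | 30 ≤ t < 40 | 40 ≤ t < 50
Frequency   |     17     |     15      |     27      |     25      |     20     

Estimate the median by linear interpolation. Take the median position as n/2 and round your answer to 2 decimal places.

27.41

Cumulative frequencies: 17, 32, 59, 84, 104
n = 104; position = n/2 = 52.
This falls in the class 20 ≤ t < 30: L = 20, F = 32, f = 27, h = 10.
Median ≈ 20 + ((52 − 32) / 27) × 10 = 27.4074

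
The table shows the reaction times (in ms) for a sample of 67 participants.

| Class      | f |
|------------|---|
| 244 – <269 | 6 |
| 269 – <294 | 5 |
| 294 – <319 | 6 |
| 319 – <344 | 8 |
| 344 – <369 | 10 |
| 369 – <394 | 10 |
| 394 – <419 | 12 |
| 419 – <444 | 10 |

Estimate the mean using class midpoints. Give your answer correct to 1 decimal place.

Midpoints: 256.5, 281.5, 306.5, 331.5, 356.5, 381.5, 406.5, 431.5
Σfm = 6×256.5 + 5×281.5 + 6×306.5 + 8×331.5 + 10×356.5 + 10×381.5 + 12×406.5 + 10×431.5 = 24010.5
n = Σf = 67
Mean = 24010.5 / 67 = 358.3657

358.4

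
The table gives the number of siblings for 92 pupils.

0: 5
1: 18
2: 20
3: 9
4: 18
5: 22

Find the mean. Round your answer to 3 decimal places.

Values: 0, 1, 2, 3, 4, 5
Σfx = 5×0 + 18×1 + 20×2 + 9×3 + 18×4 + 22×5 = 267
n = Σf = 92
Mean = 267 / 92 = 2.9022

2.902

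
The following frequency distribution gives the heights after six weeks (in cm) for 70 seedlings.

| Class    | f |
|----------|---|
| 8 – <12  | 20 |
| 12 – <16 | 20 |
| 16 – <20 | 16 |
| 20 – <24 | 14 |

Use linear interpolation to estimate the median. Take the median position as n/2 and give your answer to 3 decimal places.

Cumulative frequencies: 20, 40, 56, 70
n = 70; position = n/2 = 35.
This falls in the class 12 – <16: L = 12, F = 20, f = 20, h = 4.
Median ≈ 12 + ((35 − 20) / 20) × 4 = 15.0000

15.000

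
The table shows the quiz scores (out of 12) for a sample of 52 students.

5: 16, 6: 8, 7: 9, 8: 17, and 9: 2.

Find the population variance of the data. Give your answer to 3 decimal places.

Values: 5, 6, 7, 8, 9
n = 52, Σfx = 345, mean = 6.6346
Σfx² = 2379
Σf(x − x̄)² = Σfx² − (Σfx)²/n = 2379 − 345²/52 = 90.0577
Population variance = 90.0577 / 52 = 1.7319

1.732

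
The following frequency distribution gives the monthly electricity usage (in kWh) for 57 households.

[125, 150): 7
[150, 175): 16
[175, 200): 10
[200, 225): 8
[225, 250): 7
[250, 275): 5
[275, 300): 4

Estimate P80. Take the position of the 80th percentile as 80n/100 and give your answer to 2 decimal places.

241.43

Cumulative frequencies: 7, 23, 33, 41, 48, 53, 57
n = 57; position = 80n/100 = 45.6.
This falls in the class [225, 250): L = 225, F = 41, f = 7, h = 25.
80th percentile ≈ 225 + ((45.6 − 41) / 7) × 25 = 241.4286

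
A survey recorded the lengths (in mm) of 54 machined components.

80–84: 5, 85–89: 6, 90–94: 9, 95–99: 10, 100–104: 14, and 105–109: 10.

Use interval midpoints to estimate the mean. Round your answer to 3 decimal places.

96.815

Midpoints: 82, 87, 92, 97, 102, 107
Σfm = 5×82 + 6×87 + 9×92 + 10×97 + 14×102 + 10×107 = 5228
n = Σf = 54
Mean = 5228 / 54 = 96.8148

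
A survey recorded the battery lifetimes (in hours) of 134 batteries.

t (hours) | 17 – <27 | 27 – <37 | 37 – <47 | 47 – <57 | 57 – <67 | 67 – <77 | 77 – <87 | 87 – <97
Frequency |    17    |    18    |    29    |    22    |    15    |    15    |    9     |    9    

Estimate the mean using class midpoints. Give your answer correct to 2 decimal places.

51.40

Midpoints: 22, 32, 42, 52, 62, 72, 82, 92
Σfm = 17×22 + 18×32 + 29×42 + 22×52 + 15×62 + 15×72 + 9×82 + 9×92 = 6888
n = Σf = 134
Mean = 6888 / 134 = 51.4030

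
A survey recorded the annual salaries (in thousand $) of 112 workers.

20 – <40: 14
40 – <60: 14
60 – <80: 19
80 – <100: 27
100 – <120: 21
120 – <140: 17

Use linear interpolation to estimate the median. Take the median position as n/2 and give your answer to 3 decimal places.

86.667

Cumulative frequencies: 14, 28, 47, 74, 95, 112
n = 112; position = n/2 = 56.
This falls in the class 80 – <100: L = 80, F = 47, f = 27, h = 20.
Median ≈ 80 + ((56 − 47) / 27) × 20 = 86.6667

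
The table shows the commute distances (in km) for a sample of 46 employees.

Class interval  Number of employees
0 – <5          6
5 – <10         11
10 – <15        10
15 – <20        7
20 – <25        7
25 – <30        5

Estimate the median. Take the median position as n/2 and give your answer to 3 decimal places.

13.000

Cumulative frequencies: 6, 17, 27, 34, 41, 46
n = 46; position = n/2 = 23.
This falls in the class 10 – <15: L = 10, F = 17, f = 10, h = 5.
Median ≈ 10 + ((23 − 17) / 10) × 5 = 13.0000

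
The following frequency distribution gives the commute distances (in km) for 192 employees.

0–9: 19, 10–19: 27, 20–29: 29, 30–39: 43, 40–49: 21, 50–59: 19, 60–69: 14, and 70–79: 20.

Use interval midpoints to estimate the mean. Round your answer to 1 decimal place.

Midpoints: 4.5, 14.5, 24.5, 34.5, 44.5, 54.5, 64.5, 74.5
Σfm = 19×4.5 + 27×14.5 + 29×24.5 + 43×34.5 + 21×44.5 + 19×54.5 + 14×64.5 + 20×74.5 = 7034
n = Σf = 192
Mean = 7034 / 192 = 36.6354

36.6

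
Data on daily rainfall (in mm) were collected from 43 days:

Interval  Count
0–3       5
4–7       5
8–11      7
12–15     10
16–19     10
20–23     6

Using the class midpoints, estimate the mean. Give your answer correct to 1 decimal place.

Midpoints: 1.5, 5.5, 9.5, 13.5, 17.5, 21.5
Σfm = 5×1.5 + 5×5.5 + 7×9.5 + 10×13.5 + 10×17.5 + 6×21.5 = 540.5
n = Σf = 43
Mean = 540.5 / 43 = 12.5698

12.6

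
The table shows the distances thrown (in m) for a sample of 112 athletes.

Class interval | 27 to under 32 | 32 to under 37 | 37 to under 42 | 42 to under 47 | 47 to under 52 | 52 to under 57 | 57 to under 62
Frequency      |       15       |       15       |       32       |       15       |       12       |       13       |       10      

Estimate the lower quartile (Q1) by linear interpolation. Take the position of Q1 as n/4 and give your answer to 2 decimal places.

Cumulative frequencies: 15, 30, 62, 77, 89, 102, 112
n = 112; position = n/4 = 28.
This falls in the class 32 to under 37: L = 32, F = 15, f = 15, h = 5.
Lower quartile ≈ 32 + ((28 − 15) / 15) × 5 = 36.3333

36.33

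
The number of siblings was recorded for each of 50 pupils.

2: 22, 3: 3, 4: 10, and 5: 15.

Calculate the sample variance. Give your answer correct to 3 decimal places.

Values: 2, 3, 4, 5
n = 50, Σfx = 168, mean = 3.3600
Σfx² = 650
Σf(x − x̄)² = Σfx² − (Σfx)²/n = 650 − 168²/50 = 85.5200
Sample variance = 85.5200 / 49 = 1.7453

1.745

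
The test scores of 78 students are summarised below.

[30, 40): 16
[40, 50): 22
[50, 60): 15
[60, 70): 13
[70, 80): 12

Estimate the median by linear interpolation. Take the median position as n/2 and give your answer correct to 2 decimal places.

50.67

Cumulative frequencies: 16, 38, 53, 66, 78
n = 78; position = n/2 = 39.
This falls in the class [50, 60): L = 50, F = 38, f = 15, h = 10.
Median ≈ 50 + ((39 − 38) / 15) × 10 = 50.6667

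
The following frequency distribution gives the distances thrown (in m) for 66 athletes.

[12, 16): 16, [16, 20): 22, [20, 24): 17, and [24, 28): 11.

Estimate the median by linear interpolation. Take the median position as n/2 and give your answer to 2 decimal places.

19.09

Cumulative frequencies: 16, 38, 55, 66
n = 66; position = n/2 = 33.
This falls in the class [16, 20): L = 16, F = 16, f = 22, h = 4.
Median ≈ 16 + ((33 − 16) / 22) × 4 = 19.0909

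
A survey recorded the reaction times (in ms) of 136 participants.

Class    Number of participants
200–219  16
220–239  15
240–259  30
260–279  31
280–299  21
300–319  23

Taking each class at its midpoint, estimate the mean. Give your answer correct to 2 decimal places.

Midpoints: 209.5, 229.5, 249.5, 269.5, 289.5, 309.5
Σfm = 16×209.5 + 15×229.5 + 30×249.5 + 31×269.5 + 21×289.5 + 23×309.5 = 35832
n = Σf = 136
Mean = 35832 / 136 = 263.4706

263.47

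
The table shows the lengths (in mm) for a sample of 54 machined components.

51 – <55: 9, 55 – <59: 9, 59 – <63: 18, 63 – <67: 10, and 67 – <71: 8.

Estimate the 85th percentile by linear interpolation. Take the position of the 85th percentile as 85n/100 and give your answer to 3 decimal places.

Cumulative frequencies: 9, 18, 36, 46, 54
n = 54; position = 85n/100 = 45.9.
This falls in the class 63 – <67: L = 63, F = 36, f = 10, h = 4.
85th percentile ≈ 63 + ((45.9 − 36) / 10) × 4 = 66.9600

66.960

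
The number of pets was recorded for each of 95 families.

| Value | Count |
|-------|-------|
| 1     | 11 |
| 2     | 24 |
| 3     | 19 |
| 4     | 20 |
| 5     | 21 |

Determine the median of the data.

Cumulative frequencies: 11, 35, 54, 74, 95
n = 95, so the median is the value in position (n+1)/2 = 48.
Position 48 falls at value 3.

3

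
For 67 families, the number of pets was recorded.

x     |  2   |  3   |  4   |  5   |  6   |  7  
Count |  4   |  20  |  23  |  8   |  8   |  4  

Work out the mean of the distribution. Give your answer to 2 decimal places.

4.12

Values: 2, 3, 4, 5, 6, 7
Σfx = 4×2 + 20×3 + 23×4 + 8×5 + 8×6 + 4×7 = 276
n = Σf = 67
Mean = 276 / 67 = 4.1194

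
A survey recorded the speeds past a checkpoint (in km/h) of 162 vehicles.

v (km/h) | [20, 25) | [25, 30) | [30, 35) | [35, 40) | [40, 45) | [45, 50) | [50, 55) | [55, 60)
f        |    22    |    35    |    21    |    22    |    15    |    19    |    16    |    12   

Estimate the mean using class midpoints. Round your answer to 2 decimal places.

Midpoints: 22.5, 27.5, 32.5, 37.5, 42.5, 47.5, 52.5, 57.5
Σfm = 22×22.5 + 35×27.5 + 21×32.5 + 22×37.5 + 15×42.5 + 19×47.5 + 16×52.5 + 12×57.5 = 6035
n = Σf = 162
Mean = 6035 / 162 = 37.2531

37.25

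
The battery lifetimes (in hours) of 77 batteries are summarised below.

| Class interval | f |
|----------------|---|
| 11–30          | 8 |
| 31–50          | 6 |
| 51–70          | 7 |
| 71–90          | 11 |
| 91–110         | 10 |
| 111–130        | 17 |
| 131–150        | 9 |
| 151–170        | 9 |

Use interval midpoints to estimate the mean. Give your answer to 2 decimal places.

Midpoints: 20.5, 40.5, 60.5, 80.5, 100.5, 120.5, 140.5, 160.5
Σfm = 8×20.5 + 6×40.5 + 7×60.5 + 11×80.5 + 10×100.5 + 17×120.5 + 9×140.5 + 9×160.5 = 7478.5
n = Σf = 77
Mean = 7478.5 / 77 = 97.1234

97.12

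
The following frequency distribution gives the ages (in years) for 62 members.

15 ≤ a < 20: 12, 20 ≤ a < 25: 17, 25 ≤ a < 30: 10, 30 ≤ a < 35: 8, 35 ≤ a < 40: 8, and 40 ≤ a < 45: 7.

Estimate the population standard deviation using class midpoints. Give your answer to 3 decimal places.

Midpoints: 17.5, 22.5, 27.5, 32.5, 37.5, 42.5
n = 62, Σfm = 1725, mean = 27.8226
Σfm² = 52187.5
Σf(m − x̄)² = Σfm² − (Σfm)²/n = 52187.5 − 1725²/62 = 4193.5484
Population variance = 4193.5484 / 62 = 67.6379
Standard deviation = √67.6379 = 8.2242

8.224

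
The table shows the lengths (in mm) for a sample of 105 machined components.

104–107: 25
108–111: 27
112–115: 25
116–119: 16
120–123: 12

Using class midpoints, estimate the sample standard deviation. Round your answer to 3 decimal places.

Midpoints: 105.5, 109.5, 113.5, 117.5, 121.5
n = 105, Σfm = 11769.5, mean = 112.0905
Σfm² = 1322096.25
Σf(m − x̄)² = Σfm² − (Σfm)²/n = 1322096.25 − 11769.5²/105 = 2847.3905
Sample variance = 2847.3905 / 104 = 27.3788
Standard deviation = √27.3788 = 5.2325

5.232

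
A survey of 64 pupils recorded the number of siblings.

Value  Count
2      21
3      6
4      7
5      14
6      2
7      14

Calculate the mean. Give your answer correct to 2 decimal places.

4.19

Values: 2, 3, 4, 5, 6, 7
Σfx = 21×2 + 6×3 + 7×4 + 14×5 + 2×6 + 14×7 = 268
n = Σf = 64
Mean = 268 / 64 = 4.1875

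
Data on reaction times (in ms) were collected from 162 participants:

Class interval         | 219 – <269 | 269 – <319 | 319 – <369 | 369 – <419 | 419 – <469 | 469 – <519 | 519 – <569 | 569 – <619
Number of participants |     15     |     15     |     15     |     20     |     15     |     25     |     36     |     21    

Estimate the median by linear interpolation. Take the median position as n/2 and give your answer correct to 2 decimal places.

471.00

Cumulative frequencies: 15, 30, 45, 65, 80, 105, 141, 162
n = 162; position = n/2 = 81.
This falls in the class 469 – <519: L = 469, F = 80, f = 25, h = 50.
Median ≈ 469 + ((81 − 80) / 25) × 50 = 471.0000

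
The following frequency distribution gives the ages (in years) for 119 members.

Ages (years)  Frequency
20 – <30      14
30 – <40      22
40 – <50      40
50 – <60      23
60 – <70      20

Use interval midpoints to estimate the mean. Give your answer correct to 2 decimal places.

46.09

Midpoints: 25, 35, 45, 55, 65
Σfm = 14×25 + 22×35 + 40×45 + 23×55 + 20×65 = 5485
n = Σf = 119
Mean = 5485 / 119 = 46.0924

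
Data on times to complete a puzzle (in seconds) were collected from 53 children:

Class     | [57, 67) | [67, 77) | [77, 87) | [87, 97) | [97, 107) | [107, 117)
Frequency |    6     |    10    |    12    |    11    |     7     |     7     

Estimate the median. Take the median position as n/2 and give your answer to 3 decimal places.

Cumulative frequencies: 6, 16, 28, 39, 46, 53
n = 53; position = n/2 = 26.5.
This falls in the class [77, 87): L = 77, F = 16, f = 12, h = 10.
Median ≈ 77 + ((26.5 − 16) / 12) × 10 = 85.7500

85.750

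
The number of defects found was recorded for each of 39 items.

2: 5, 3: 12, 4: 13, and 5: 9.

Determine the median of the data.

4

Cumulative frequencies: 5, 17, 30, 39
n = 39, so the median is the value in position (n+1)/2 = 20.
Position 20 falls at value 4.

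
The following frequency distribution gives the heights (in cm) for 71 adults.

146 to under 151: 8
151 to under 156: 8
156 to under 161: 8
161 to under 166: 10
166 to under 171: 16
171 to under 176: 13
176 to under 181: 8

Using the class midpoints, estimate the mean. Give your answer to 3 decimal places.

164.768

Midpoints: 148.5, 153.5, 158.5, 163.5, 168.5, 173.5, 178.5
Σfm = 8×148.5 + 8×153.5 + 8×158.5 + 10×163.5 + 16×168.5 + 13×173.5 + 8×178.5 = 11698.5
n = Σf = 71
Mean = 11698.5 / 71 = 164.7676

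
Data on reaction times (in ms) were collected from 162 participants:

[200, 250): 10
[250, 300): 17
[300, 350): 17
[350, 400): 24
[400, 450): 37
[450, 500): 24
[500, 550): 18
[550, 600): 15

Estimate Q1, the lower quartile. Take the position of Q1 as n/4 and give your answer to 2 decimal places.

Cumulative frequencies: 10, 27, 44, 68, 105, 129, 147, 162
n = 162; position = n/4 = 40.5.
This falls in the class [300, 350): L = 300, F = 27, f = 17, h = 50.
Lower quartile ≈ 300 + ((40.5 − 27) / 17) × 50 = 339.7059

339.71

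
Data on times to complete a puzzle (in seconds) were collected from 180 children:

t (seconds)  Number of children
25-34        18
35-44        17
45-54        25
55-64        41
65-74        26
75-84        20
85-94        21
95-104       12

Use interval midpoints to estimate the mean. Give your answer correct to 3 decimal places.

63.056

Midpoints: 29.5, 39.5, 49.5, 59.5, 69.5, 79.5, 89.5, 99.5
Σfm = 18×29.5 + 17×39.5 + 25×49.5 + 41×59.5 + 26×69.5 + 20×79.5 + 21×89.5 + 12×99.5 = 11350
n = Σf = 180
Mean = 11350 / 180 = 63.0556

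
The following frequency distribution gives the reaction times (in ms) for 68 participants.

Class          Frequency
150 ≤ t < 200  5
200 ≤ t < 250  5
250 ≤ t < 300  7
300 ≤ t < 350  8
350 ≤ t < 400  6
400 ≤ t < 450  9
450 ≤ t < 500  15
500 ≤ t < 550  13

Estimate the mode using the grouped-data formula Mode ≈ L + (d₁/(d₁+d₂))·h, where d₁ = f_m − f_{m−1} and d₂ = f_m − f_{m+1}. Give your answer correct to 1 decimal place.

487.5

Modal class: 450 ≤ t < 500 (highest frequency 15).
d₁ = 15 − 9 = 6, d₂ = 15 − 13 = 2
Mode ≈ 450 + (6/(6+2)) × 50 = 450 + 37.5000 = 487.5000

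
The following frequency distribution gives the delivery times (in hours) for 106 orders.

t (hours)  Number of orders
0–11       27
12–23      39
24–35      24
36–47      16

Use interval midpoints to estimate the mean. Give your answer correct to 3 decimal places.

20.783

Midpoints: 5.5, 17.5, 29.5, 41.5
Σfm = 27×5.5 + 39×17.5 + 24×29.5 + 16×41.5 = 2203
n = Σf = 106
Mean = 2203 / 106 = 20.7830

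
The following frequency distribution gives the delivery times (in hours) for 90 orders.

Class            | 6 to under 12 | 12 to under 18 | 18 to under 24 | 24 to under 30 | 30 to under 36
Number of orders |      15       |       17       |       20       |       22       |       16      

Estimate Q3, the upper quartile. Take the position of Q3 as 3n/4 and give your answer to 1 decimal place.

28.2

Cumulative frequencies: 15, 32, 52, 74, 90
n = 90; position = 3n/4 = 67.5.
This falls in the class 24 to under 30: L = 24, F = 52, f = 22, h = 6.
Upper quartile ≈ 24 + ((67.5 − 52) / 22) × 6 = 28.2273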